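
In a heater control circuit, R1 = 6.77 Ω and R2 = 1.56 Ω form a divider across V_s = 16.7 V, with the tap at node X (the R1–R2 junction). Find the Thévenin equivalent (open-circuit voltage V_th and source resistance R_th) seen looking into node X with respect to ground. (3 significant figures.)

With X open, the divider is unloaded: V_th = 16.7 × 1.56/8.330 = 3.127 V.
Looking into X with the source shorted: R_th = R1·R2/(R1+R2) = 6.770 × 1.56/8.330 = 1.268 Ω.

V_th ≈ 3.13 V, R_th ≈ 1.27 Ω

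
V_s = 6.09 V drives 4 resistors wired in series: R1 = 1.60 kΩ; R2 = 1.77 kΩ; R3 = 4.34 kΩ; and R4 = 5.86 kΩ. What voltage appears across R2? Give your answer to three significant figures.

Total series resistance ΣR = 1.60 + 1.77 + 4.34 + 5.86 = 13.57 kΩ.
By the voltage-divider rule, V = 6.09 × 1.770/13.57 = 0.7943 V.

V ≈ 0.794 V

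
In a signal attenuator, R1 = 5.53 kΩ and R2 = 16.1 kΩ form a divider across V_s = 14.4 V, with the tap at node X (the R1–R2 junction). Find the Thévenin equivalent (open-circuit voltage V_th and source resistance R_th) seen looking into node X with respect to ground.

With X open, the divider is unloaded: V_th = 14.4 × 16.1/21.63 = 10.72 V.
Looking into X with the source shorted: R_th = R1·R2/(R1+R2) = 5.530 × 16.1/21.63 = 4.116 kΩ.

V_th ≈ 10.7 V, R_th ≈ 4.12 kΩ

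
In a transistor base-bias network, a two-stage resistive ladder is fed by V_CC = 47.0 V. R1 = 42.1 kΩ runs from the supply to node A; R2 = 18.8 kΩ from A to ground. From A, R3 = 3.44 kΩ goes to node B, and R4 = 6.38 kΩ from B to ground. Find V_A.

Node A sees R2 in parallel with the series input of stage 2, R3 + R4 = 9.820 kΩ.
Effective lower resistance at A: R2 ‖ 9.820 = 6.451 kΩ.
So V_A = 47.0 × 0.1329 = 6.245 V.

V_A ≈ 6.24 V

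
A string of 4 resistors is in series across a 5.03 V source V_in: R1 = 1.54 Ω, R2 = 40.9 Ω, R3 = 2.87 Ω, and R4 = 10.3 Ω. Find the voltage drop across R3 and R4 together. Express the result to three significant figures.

V ≈ 1.19 V

Series total: ΣR = 1.54 + 40.9 + 2.87 + 10.3 = 55.61 Ω.
R_{R3..R4} = 2.87 + 10.3 = 13.17 Ω.
V = V_in · R/ΣR = 5.03 × 0.2368 = 1.191 V.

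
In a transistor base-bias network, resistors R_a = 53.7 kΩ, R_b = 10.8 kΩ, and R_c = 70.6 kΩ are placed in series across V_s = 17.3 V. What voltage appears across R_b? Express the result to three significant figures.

V ≈ 1.38 V

ΣR = 53.7 + 10.8 + 70.6 = 135.1 kΩ.
Voltage divider: V = V_s · (10.80 / 135.1) = 17.3 × 0.07994 = 1.383 V.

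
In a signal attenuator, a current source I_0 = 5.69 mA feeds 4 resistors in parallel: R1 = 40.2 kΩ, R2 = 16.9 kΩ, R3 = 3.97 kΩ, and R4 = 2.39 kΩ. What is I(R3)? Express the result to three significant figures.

Total conductance ΣG = 1/40.2 + 1/16.9 + 1/3.97 + 1/2.39 = 0.7543 (units of 1/kΩ).
By the current-divider rule, I = I_0 · G_k/ΣG = 5.69 × 0.3339 = 1.900 mA.

I ≈ 1.90 mA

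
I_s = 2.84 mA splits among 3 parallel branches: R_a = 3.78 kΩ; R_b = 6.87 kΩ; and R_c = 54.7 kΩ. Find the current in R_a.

ΣG = 1/3.78 + 1/6.87 + 1/54.7 = 0.4284.
By the current-divider rule, I = I_s · G_k/ΣG = 2.84 × 0.6175 = 1.754 mA.

I ≈ 1.75 mA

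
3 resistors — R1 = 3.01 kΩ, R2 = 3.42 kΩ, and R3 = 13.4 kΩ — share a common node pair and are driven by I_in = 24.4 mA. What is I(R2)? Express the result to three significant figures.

Conductances: ΣG = 1/3.01 + 1/3.42 + 1/13.4 = 0.6993 (1/kΩ).
Current divider: I(R2) = I_in · G_k/ΣG = 24.4 × (0.2924/0.6993) = 24.4 × 0.4182 = 10.20 mA.

I ≈ 10.2 mA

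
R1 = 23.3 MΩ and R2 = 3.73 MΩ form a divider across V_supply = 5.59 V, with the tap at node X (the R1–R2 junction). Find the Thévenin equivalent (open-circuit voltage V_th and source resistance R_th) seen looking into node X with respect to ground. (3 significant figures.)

With X open, the divider is unloaded: V_th = 5.59 × 3.73/27.03 = 0.7714 V.
With V_supply suppressed (replaced by a short), R_th = R1 ‖ R2 = (23.30 × 3.73)/(23.30 + 3.73) = 3.215 MΩ.

V_th ≈ 0.771 V, R_th ≈ 3.22 MΩ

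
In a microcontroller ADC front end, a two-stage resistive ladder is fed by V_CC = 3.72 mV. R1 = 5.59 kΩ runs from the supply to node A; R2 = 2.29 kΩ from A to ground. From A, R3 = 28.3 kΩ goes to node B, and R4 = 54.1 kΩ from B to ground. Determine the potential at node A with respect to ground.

The second stage (R3 + R4 = 82.40 kΩ) loads node A in parallel with R2.
R2 ‖ (R3+R4) = 2.228 kΩ.
So V_A = 3.72 × 0.2850 = 1.060 mV.

V_A ≈ 1.06 mV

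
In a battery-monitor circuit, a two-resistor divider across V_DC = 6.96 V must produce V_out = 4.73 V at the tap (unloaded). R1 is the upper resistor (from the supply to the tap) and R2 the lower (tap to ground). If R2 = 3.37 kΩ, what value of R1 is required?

R1 ≈ 1.59 kΩ

V_out/V_DC = R2/(R1+R2) = 0.6796.
R1 = R2·(1/k − 1) = 3.37 × 0.4715 = 1.589 kΩ.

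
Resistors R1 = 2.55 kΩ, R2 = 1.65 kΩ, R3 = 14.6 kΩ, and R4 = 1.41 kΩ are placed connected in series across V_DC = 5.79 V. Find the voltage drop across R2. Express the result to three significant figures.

ΣR = 2.55 + 1.65 + 14.6 + 1.41 = 20.21 kΩ.
Voltage divider: V = V_DC · (1.650 / 20.21) = 5.79 × 0.08164 = 0.4727 V.

V ≈ 0.473 V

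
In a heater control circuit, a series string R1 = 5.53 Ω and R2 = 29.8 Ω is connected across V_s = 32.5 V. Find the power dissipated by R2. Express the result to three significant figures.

P ≈ 25.2 W

Series current I = V_s/ΣR = 32.5/35.33 = 0.9199 A.
P = I²R = 0.8462 × 29.8 = 25.22 W.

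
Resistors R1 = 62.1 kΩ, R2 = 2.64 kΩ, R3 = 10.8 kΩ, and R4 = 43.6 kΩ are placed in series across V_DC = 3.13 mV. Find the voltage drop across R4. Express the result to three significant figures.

ΣR = 62.1 + 2.64 + 10.8 + 43.6 = 119.1 kΩ.
Voltage divider: V = V_DC · (43.60 / 119.1) = 3.13 × 0.3660 = 1.145 mV.

V ≈ 1.15 mV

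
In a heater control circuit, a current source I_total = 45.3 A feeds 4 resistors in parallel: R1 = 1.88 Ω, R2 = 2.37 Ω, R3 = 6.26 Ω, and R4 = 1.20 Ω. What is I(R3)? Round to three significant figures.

ΣG = 1/1.88 + 1/2.37 + 1/6.26 + 1/1.20 = 1.947.
By the current-divider rule, I = I_total · G_k/ΣG = 45.3 × 0.08205 = 3.717 A.

I ≈ 3.72 A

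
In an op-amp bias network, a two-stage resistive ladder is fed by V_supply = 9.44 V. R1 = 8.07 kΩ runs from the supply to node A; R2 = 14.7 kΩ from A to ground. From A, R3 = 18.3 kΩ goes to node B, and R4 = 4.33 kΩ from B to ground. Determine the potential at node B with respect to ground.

Node A sees R2 in parallel with the series input of stage 2, R3 + R4 = 22.63 kΩ.
R2 ‖ (R3+R4) = 8.911 kΩ.
So V_A = 9.44 × 0.5248 = 4.954 V.
V_B = V_A × 0.1913 = 0.9479 V.

V_B ≈ 0.948 V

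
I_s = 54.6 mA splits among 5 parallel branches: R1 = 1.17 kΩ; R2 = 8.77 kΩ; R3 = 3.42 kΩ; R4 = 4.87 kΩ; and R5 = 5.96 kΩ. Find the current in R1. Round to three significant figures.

I ≈ 28.6 mA

Conductances: ΣG = 1/1.17 + 1/8.77 + 1/3.42 + 1/4.87 + 1/5.96 = 1.634 (1/kΩ).
By the current-divider rule, I = I_s · G_k/ΣG = 54.6 × 0.5230 = 28.56 mA.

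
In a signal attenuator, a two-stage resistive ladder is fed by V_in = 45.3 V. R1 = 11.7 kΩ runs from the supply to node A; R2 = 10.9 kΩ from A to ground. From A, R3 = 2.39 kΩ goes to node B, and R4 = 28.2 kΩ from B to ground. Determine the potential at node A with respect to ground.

The second stage (R3 + R4 = 30.59 kΩ) loads node A in parallel with R2.
Effective lower resistance at A: R2 ‖ 30.59 = 8.036 kΩ.
V_A = 45.3 × 8.036/(11.7 + 8.036) = 18.45 V.

V_A ≈ 18.4 V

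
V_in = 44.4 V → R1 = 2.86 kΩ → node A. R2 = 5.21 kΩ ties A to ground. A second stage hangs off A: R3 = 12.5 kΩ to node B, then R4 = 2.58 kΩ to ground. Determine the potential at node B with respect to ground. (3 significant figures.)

V_B ≈ 4.37 V

Looking into the second stage from A: R3 + R4 = 15.08 kΩ appears in parallel with R2.
Effective lower resistance at A: R2 ‖ 15.08 = 3.872 kΩ.
First divider: V_A = V_in · 3.872/(2.86 + 3.872) = 25.54 V.
Stage 2 is unloaded, so V_B = V_A · R4/(R3+R4) = 25.54 × 2.58/15.08 = 4.369 V.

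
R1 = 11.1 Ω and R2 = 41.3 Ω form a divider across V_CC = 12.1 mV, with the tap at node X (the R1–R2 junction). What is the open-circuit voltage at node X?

Open-circuit (no load on X): V_th = V_CC · R2/(R1 + R2) = 12.1 × 41.3/(11.10 + 41.3) = 9.537 mV.

V_th ≈ 9.54 mV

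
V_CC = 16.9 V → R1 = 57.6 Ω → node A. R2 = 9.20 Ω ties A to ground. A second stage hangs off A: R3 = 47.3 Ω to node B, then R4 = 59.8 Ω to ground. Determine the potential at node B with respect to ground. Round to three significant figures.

The second stage (R3 + R4 = 107.1 Ω) loads node A in parallel with R2.
R2 ‖ (R3+R4) = 8.472 Ω.
So V_A = 16.9 × 0.1282 = 2.167 V.
Then the unloaded second divider: V_B = V_A × R4/(R3+R4) = 2.167 × 0.5584 = 1.210 V.

V_B ≈ 1.21 V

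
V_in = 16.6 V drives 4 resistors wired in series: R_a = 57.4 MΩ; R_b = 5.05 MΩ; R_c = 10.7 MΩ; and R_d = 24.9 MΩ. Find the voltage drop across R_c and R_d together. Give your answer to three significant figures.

V ≈ 6.03 V

Total series resistance ΣR = 57.4 + 5.05 + 10.7 + 24.9 = 98.05 MΩ.
R_{R_c..R_d} = 10.7 + 24.9 = 35.60 MΩ.
By the voltage-divider rule, V = 16.6 × 35.60/98.05 = 6.027 V.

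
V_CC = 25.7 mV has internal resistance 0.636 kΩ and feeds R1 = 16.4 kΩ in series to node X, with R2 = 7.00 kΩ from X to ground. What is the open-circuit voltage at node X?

V_th ≈ 7.48 mV

R1' = 0.636 + 16.4 = 17.04 kΩ (source resistance + R1).
V_th is the unloaded tap voltage: V_CC · R2/(R1'+R2) = 25.7 × 0.2912 = 7.485 mV.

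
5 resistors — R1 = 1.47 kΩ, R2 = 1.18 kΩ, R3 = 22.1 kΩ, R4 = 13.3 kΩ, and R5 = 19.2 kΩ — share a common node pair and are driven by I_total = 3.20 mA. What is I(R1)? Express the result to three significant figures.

ΣG = 1/1.47 + 1/1.18 + 1/22.1 + 1/13.3 + 1/19.2 = 1.700.
R1 takes the fraction G_k/ΣG = 0.6803/1.700 = 0.4001, so I = 3.20 × 0.4001 = 1.280 mA.

I ≈ 1.28 mA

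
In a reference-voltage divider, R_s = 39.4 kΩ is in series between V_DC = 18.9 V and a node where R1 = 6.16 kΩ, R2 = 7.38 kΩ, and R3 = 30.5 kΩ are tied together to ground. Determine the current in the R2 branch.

Combine the parallel branches: R_p = (1/6.16 + 1/7.38 + 1/30.5)⁻¹ = 3.025 kΩ.
V_A by voltage divider: V_A = 18.9 × 3.025/(39.4 + 3.025) = 1.347 V.
I(R2) = V_A / R2 = 1.347/7.38 = 0.1826 mA.
(Check via current divider: I_total = 0.4455 mA; share G_k/ΣG = 0.4098 → same result.)

I ≈ 0.183 mA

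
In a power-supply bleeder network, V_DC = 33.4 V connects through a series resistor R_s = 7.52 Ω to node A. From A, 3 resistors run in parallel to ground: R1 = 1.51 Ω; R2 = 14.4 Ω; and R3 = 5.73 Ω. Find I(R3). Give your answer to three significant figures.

Parallel bank: R_p = 1/(1/1.51 + 1/14.4 + 1/5.73) = 1.103 Ω.
Node voltage V_A = V_DC · R_p/(R_s + R_p) = 33.4 × 0.1280 = 4.274 V.
I(R3) = V_A / R3 = 4.274/5.73 = 0.7459 A.

I ≈ 0.746 A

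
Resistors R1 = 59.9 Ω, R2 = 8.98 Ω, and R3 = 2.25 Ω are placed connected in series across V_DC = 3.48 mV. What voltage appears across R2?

Total series resistance ΣR = 59.9 + 8.98 + 2.25 = 71.13 Ω.
Voltage divider: V = V_DC · (8.980 / 71.13) = 3.48 × 0.1262 = 0.4393 mV.

V ≈ 0.439 mV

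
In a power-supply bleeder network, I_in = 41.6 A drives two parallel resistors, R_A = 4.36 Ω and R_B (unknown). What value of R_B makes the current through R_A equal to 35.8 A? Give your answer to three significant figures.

In a two-way split, I_A/I_in = R_B/(R_A + R_B).
With f = 0.8606, R_B = R_A · f/(1−f) = 4.36 × 6.172 = 26.91 Ω.

R_B ≈ 26.9 Ω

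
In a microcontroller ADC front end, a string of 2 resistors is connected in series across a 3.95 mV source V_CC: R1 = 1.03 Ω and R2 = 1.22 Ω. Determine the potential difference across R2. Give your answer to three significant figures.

V ≈ 2.14 mV

ΣR = 1.03 + 1.22 = 2.250 Ω.
By the voltage-divider rule, V = 3.95 × 1.220/2.250 = 2.142 mV.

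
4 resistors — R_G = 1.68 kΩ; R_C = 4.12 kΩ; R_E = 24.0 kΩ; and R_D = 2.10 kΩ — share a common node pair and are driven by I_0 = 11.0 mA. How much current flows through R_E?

I ≈ 0.338 mA

Total conductance ΣG = 1/1.68 + 1/4.12 + 1/24.0 + 1/2.10 = 1.356 (units of 1/kΩ).
R_E takes the fraction G_k/ΣG = 0.04167/1.356 = 0.03073, so I = 11.0 × 0.03073 = 0.3381 mA.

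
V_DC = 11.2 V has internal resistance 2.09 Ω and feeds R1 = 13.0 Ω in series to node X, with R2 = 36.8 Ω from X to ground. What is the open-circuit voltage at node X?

V_th ≈ 7.94 V

R1' = 2.09 + 13.0 = 15.09 Ω (source resistance + R1).
With X open, the divider is unloaded: V_th = 11.2 × 36.8/51.89 = 7.943 V.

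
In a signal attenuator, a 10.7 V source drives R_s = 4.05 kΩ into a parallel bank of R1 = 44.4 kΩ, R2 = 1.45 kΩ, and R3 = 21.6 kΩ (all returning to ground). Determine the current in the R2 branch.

I ≈ 1.81 mA

Parallel bank: R_p = 1/(1/44.4 + 1/1.45 + 1/21.6) = 1.318 kΩ.
V_A by voltage divider: V_A = 10.7 × 1.318/(4.05 + 1.318) = 2.628 V.
Branch current I = V_A/R2 = 2.628/1.45 = 1.812 mA.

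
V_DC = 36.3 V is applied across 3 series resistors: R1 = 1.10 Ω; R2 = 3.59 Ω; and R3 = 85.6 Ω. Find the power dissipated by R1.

P ≈ 0.178 W

The common current is I = 36.3/90.29 = 0.4020 A.
P = I²R = 0.1616 × 1.10 = 0.1778 W.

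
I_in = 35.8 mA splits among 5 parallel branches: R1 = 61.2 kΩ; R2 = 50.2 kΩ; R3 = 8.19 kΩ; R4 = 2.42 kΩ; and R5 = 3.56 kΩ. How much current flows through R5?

ΣG = 1/61.2 + 1/50.2 + 1/8.19 + 1/2.42 + 1/3.56 = 0.8525.
By the current-divider rule, I = I_in · G_k/ΣG = 35.8 × 0.3295 = 11.80 mA.

I ≈ 11.8 mA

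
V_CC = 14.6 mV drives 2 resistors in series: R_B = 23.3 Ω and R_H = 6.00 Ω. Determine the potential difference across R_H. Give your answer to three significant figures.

Series total: ΣR = 23.3 + 6.00 = 29.30 Ω.
By the voltage-divider rule, V = 14.6 × 6.000/29.30 = 2.990 mV.

V ≈ 2.99 mV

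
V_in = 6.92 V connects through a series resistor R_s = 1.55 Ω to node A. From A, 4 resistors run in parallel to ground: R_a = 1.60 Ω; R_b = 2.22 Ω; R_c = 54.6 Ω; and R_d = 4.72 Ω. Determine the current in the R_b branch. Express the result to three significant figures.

I ≈ 1.03 A

Combine the parallel branches: R_p = (1/1.60 + 1/2.22 + 1/54.6 + 1/4.72)⁻¹ = 0.7659 Ω.
Node voltage V_A = V_in · R_p/(R_s + R_p) = 6.92 × 0.3307 = 2.289 V.
Branch current I = V_A/R_b = 2.289/2.22 = 1.031 A.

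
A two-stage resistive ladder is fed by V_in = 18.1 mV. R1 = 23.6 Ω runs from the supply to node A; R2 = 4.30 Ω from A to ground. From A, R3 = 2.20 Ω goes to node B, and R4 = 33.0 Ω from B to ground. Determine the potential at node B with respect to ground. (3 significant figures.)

The second stage (R3 + R4 = 35.20 Ω) loads node A in parallel with R2.
Effective lower resistance at A: R2 ‖ 35.20 = 3.832 Ω.
V_A = 18.1 × 3.832/(23.6 + 3.832) = 2.528 mV.
V_B = V_A × 0.9375 = 2.370 mV.

V_B ≈ 2.37 mV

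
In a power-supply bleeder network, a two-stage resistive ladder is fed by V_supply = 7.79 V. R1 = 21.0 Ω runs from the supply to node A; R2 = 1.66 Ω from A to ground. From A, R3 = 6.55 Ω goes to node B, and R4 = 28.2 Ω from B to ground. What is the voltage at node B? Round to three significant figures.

V_B ≈ 0.443 V

The second stage (R3 + R4 = 34.75 Ω) loads node A in parallel with R2.
Effective lower resistance at A: R2 ‖ 34.75 = 1.584 Ω.
So V_A = 7.79 × 0.07015 = 0.5465 V.
V_B = V_A × 0.8115 = 0.4435 V.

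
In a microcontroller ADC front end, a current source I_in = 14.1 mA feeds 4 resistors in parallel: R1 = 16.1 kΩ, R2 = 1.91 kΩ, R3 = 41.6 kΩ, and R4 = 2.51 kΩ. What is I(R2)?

Total conductance ΣG = 1/16.1 + 1/1.91 + 1/41.6 + 1/2.51 = 1.008 (units of 1/kΩ).
By the current-divider rule, I = I_in · G_k/ΣG = 14.1 × 0.5193 = 7.323 mA.

I ≈ 7.32 mA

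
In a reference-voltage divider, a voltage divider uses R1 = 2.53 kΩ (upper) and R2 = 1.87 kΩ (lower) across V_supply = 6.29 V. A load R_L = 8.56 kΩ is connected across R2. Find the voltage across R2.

R2 ‖ R_L = (1.87 × 8.56)/(1.87 + 8.56) = 1.535 kΩ.
Now apply the divider: V_out = 6.29 × 0.3776 = 2.375 V.

V_out ≈ 2.37 V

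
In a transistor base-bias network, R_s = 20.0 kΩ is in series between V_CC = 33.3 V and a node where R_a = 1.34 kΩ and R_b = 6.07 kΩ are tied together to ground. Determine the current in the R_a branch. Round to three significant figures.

Combine the parallel branches: R_p = (1/1.34 + 1/6.07)⁻¹ = 1.098 kΩ.
Node voltage V_A = V_CC · R_p/(R_s + R_p) = 33.3 × 0.05203 = 1.733 V.
I(R_a) = V_A / R_a = 1.733/1.34 = 1.293 mA.

I ≈ 1.29 mA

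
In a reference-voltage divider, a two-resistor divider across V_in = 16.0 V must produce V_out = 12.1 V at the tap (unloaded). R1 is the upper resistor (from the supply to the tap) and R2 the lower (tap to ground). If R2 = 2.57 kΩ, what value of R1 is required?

R1 ≈ 0.828 kΩ

V_out/V_in = R2/(R1+R2) = 0.7562.
So R1 = R2 · (V_in/V_out − 1) = 2.57 × (16.0/12.1 − 1) = 2.57 × 0.3223 = 0.8283 kΩ.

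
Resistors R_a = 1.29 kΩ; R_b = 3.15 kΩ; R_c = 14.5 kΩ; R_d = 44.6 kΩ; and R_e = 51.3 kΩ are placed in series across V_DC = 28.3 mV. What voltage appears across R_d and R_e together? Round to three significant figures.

Total series resistance ΣR = 1.29 + 3.15 + 14.5 + 44.6 + 51.3 = 114.8 kΩ.
R_{R_d..R_e} = 44.6 + 51.3 = 95.90 kΩ.
V = V_DC · R/ΣR = 28.3 × 0.8351 = 23.63 mV.

V ≈ 23.6 mV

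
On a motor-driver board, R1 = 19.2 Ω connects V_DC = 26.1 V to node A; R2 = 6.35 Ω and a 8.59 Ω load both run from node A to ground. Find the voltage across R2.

V_out ≈ 4.17 V

First combine the lower leg with the load: R2 ‖ R_L = 3.651 Ω.
Voltage divider with the loaded lower leg: V_out = 26.1 × 3.651/(19.2 + 3.651) = 26.1 × 0.1598 = 4.170 V.
(Unloaded it would be 6.49 V; the load pulls it down.)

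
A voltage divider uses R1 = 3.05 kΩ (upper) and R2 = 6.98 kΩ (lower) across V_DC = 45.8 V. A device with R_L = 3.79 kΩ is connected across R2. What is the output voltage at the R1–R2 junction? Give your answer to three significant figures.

The load sits in parallel with R2, giving an effective lower resistance R2' = R2·R_L/(R2+R_L) = 2.456 kΩ.
Now apply the divider: V_out = 45.8 × 0.4461 = 20.43 V.
(Unloaded it would be 31.9 V; the load pulls it down.)

V_out ≈ 20.4 V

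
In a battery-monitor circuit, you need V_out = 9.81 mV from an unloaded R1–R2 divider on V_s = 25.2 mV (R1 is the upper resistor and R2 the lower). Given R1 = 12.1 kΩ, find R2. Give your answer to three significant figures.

Required fraction k = V_out/V_s = 0.3893.
Rearranging, R2 = R1·k/(1−k) = 12.1 × 0.6374 = 7.713 kΩ.

R2 ≈ 7.71 kΩ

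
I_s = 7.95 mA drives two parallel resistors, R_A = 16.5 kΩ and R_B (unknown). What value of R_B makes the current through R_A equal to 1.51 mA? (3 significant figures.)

R_B ≈ 3.87 kΩ

Two-branch current divider: I_A = I_s · R_B/(R_A + R_B).
With f = 0.1899, R_B = R_A · f/(1−f) = 16.5 × 0.2345 = 3.869 kΩ.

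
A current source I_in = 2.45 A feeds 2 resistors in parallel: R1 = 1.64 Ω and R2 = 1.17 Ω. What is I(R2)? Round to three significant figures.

I ≈ 1.43 A

With just two branches, the current splits inversely with resistance.
I(R2) = 2.45 × 1.64/(1.64 + 1.17) = 2.45 × 0.5836 = 1.430 A.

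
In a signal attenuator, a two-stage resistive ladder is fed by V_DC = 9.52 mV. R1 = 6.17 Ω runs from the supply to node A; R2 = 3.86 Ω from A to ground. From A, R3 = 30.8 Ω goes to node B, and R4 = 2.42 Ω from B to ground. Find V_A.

V_A ≈ 3.42 mV

The second stage (R3 + R4 = 33.22 Ω) loads node A in parallel with R2.
Effective lower resistance at A: R2 ‖ 33.22 = 3.458 Ω.
V_A = 9.52 × 3.458/(6.17 + 3.458) = 3.419 mV.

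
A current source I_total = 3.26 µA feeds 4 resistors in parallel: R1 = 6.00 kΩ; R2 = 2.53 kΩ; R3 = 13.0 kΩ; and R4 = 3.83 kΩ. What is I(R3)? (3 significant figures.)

Conductances: ΣG = 1/6.00 + 1/2.53 + 1/13.0 + 1/3.83 = 0.8999 (1/kΩ).
By the current-divider rule, I = I_total · G_k/ΣG = 3.26 × 0.08548 = 0.2787 µA.

I ≈ 0.279 µA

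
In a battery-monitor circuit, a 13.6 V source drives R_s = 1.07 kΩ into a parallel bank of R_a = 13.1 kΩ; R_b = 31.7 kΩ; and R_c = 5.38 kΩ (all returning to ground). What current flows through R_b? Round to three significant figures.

I ≈ 0.326 mA

Equivalent of the parallel group: R_p = 3.404 kΩ.
V_A = 13.6 × 3.404/4.474 = 10.35 V.
Branch current I = V_A/R_b = 10.35/31.7 = 0.3264 mA.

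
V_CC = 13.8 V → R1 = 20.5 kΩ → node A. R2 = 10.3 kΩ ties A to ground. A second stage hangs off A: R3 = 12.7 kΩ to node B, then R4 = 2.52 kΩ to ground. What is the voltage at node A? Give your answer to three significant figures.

V_A ≈ 3.18 V

Looking into the second stage from A: R3 + R4 = 15.22 kΩ appears in parallel with R2.
Effective lower resistance at A: R2 ‖ 15.22 = 6.143 kΩ.
First divider: V_A = V_CC · 6.143/(20.5 + 6.143) = 3.182 V.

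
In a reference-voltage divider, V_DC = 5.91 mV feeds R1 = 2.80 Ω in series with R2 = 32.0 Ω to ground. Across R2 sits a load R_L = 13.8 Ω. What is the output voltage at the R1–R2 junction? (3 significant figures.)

V_out ≈ 4.58 mV

The load sits in parallel with R2, giving an effective lower resistance R2' = R2·R_L/(R2+R_L) = 9.642 Ω.
Voltage divider with the loaded lower leg: V_out = 5.91 × 9.642/(2.80 + 9.642) = 5.91 × 0.7750 = 4.580 mV.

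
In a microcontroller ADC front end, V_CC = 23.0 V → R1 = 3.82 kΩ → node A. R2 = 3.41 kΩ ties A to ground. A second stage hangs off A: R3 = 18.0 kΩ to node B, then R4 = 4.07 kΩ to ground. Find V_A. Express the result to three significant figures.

V_A ≈ 10.0 V

The second stage (R3 + R4 = 22.07 kΩ) loads node A in parallel with R2.
Effective lower resistance at A: R2 ‖ 22.07 = 2.954 kΩ.
V_A = 23.0 × 2.954/(3.82 + 2.954) = 10.03 V.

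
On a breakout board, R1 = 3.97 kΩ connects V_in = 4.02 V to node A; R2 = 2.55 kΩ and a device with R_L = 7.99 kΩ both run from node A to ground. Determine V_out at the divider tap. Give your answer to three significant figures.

R2 ‖ R_L = (2.55 × 7.99)/(2.55 + 7.99) = 1.933 kΩ.
Voltage divider with the loaded lower leg: V_out = 4.02 × 1.933/(3.97 + 1.933) = 4.02 × 0.3275 = 1.316 V.

V_out ≈ 1.32 V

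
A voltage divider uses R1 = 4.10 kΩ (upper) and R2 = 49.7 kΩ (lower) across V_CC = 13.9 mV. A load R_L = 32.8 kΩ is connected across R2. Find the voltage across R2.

V_out ≈ 11.5 mV

The load sits in parallel with R2, giving an effective lower resistance R2' = R2·R_L/(R2+R_L) = 19.76 kΩ.
Then V_out = V_CC · R2'/(R1 + R2') = 13.9 × 19.76/23.86 = 11.51 mV.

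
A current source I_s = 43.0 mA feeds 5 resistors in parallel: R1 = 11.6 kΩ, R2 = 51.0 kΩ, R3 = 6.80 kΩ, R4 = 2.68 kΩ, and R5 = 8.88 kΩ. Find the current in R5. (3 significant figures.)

Conductances: ΣG = 1/11.6 + 1/51.0 + 1/6.80 + 1/2.68 + 1/8.88 = 0.7386 (1/kΩ).
By the current-divider rule, I = I_s · G_k/ΣG = 43.0 × 0.1525 = 6.556 mA.

I ≈ 6.56 mA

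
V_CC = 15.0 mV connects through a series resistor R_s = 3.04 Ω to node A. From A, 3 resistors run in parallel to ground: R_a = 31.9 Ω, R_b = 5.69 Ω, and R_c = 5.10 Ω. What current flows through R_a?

I ≈ 0.211 mA

Equivalent of the parallel group: R_p = 2.480 Ω.
Node voltage V_A = V_CC · R_p/(R_s + R_p) = 15.0 × 0.4493 = 6.740 mV.
I(R_a) = V_A / R_a = 6.740/31.9 = 0.2113 mA.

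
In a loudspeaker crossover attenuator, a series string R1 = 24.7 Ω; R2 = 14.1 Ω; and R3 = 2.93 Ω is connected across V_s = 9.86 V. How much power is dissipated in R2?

The common current is I = 9.86/41.73 = 0.2363 A.
P(R2) = I²·R2 = (0.2363)² × 14.1 = 0.7872 W.

P ≈ 0.787 W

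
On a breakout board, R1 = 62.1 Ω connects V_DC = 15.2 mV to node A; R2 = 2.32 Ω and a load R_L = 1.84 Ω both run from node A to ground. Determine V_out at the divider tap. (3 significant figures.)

V_out ≈ 0.247 mV

R2 ‖ R_L = (2.32 × 1.84)/(2.32 + 1.84) = 1.026 Ω.
Now apply the divider: V_out = 15.2 × 0.01626 = 0.2471 mV.
(Unloaded it would be 0.547 mV; the load pulls it down.)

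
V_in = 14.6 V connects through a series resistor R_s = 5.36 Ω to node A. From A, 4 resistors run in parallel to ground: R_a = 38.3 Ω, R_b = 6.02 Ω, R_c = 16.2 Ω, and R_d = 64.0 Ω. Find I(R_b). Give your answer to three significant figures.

Parallel bank: R_p = 1/(1/38.3 + 1/6.02 + 1/16.2 + 1/64.0) = 3.710 Ω.
V_A = 14.6 × 3.710/9.070 = 5.972 V.
Branch current I = V_A/R_b = 5.972/6.02 = 0.9920 A.

I ≈ 0.992 A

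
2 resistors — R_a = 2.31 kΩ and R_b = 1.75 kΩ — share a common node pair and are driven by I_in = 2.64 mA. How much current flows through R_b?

For two parallel branches, I_k = I_in · (other R)/(sum of R).
So I = 2.64 × 2.31/4.060 = 1.502 mA.

I ≈ 1.50 mA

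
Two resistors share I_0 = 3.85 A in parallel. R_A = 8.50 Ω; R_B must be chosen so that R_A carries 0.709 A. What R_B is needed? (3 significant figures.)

R_B ≈ 1.92 Ω

The fraction through R_A equals R_B/(R_A+R_B).
With f = 0.1842, R_B = R_A · f/(1−f) = 8.50 × 0.2257 = 1.919 Ω.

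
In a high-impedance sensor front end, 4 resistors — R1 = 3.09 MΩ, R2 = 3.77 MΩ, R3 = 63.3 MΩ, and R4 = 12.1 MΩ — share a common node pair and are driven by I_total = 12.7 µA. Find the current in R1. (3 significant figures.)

Total conductance ΣG = 1/3.09 + 1/3.77 + 1/63.3 + 1/12.1 = 0.6873 (units of 1/MΩ).
Current divider: I(R1) = I_total · G_k/ΣG = 12.7 × (0.3236/0.6873) = 12.7 × 0.4709 = 5.980 µA.

I ≈ 5.98 µA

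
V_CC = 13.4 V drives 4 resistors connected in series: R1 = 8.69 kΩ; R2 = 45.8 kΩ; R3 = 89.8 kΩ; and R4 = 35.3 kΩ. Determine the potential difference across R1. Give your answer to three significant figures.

V ≈ 0.648 V

Total series resistance ΣR = 8.69 + 45.8 + 89.8 + 35.3 = 179.6 kΩ.
V = V_CC · R/ΣR = 13.4 × 0.04839 = 0.6484 V.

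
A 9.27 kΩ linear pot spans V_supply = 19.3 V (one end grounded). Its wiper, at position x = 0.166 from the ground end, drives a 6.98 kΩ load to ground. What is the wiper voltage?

V_out ≈ 2.71 V

The pot divides into 7.731 kΩ above the wiper and 1.539 kΩ below.
Lower segment in parallel with the load: 1.539 ‖ 6.98 = 1.261 kΩ.
Loaded-divider output: V_out = 19.3 × 0.1402 = 2.706 V.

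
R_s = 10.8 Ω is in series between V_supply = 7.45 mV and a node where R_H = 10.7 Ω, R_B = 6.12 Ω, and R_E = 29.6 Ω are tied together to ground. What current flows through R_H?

Parallel bank: R_p = 1/(1/10.7 + 1/6.12 + 1/29.6) = 3.441 Ω.
V_A = 7.45 × 3.441/14.24 = 1.800 mV.
I(R_H) = V_A / R_H = 1.800/10.7 = 0.1682 mA.
(Check via current divider: I_total = 0.5231 mA; share G_k/ΣG = 0.3216 → same result.)

I ≈ 0.168 mA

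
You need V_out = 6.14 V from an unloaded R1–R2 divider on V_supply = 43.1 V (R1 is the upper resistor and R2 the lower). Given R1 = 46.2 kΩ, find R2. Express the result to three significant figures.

R2 ≈ 7.67 kΩ

V_out/V_supply = R2/(R1+R2) = 0.1425.
Rearranging, R2 = R1·k/(1−k) = 46.2 × 0.1661 = 7.675 kΩ.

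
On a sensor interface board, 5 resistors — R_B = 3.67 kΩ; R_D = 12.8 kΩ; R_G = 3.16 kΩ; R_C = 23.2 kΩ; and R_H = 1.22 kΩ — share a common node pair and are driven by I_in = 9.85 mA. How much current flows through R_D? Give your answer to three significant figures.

I ≈ 0.503 mA

Conductances: ΣG = 1/3.67 + 1/12.8 + 1/3.16 + 1/23.2 + 1/1.22 = 1.530 (1/kΩ).
By the current-divider rule, I = I_in · G_k/ΣG = 9.85 × 0.05107 = 0.5030 mA.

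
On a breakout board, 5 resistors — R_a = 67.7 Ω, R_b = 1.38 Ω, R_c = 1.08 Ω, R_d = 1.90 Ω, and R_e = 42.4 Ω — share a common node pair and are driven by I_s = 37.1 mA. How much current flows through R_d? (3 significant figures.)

I ≈ 8.81 mA

Total conductance ΣG = 1/67.7 + 1/1.38 + 1/1.08 + 1/1.90 + 1/42.4 = 2.215 (units of 1/Ω).
R_d takes the fraction G_k/ΣG = 0.5263/2.215 = 0.2376, so I = 37.1 × 0.2376 = 8.815 mA.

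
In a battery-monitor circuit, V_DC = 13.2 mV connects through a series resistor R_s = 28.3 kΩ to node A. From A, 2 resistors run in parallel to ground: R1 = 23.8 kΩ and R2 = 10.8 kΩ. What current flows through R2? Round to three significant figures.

Equivalent of the parallel group: R_p = 7.429 kΩ.
Node voltage V_A = V_DC · R_p/(R_s + R_p) = 13.2 × 0.2079 = 2.745 mV.
I(R2) = V_A / R2 = 2.745/10.8 = 0.2541 µA.

I ≈ 0.254 µA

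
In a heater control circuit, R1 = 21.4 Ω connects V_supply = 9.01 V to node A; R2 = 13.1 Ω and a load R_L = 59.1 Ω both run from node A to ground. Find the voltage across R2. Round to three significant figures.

The load sits in parallel with R2, giving an effective lower resistance R2' = R2·R_L/(R2+R_L) = 10.72 Ω.
Now apply the divider: V_out = 9.01 × 0.3338 = 3.008 V.

V_out ≈ 3.01 V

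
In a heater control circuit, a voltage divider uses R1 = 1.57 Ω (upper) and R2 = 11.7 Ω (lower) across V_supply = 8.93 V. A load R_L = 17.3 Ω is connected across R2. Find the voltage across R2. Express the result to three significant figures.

V_out ≈ 7.29 V

R2 ‖ R_L = (11.7 × 17.3)/(11.7 + 17.3) = 6.980 Ω.
Now apply the divider: V_out = 8.93 × 0.8164 = 7.290 V.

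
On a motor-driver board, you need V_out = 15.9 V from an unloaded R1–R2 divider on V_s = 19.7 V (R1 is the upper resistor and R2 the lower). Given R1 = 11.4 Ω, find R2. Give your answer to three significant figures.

The divider ratio is R2/(R1+R2) = 15.9/19.7 = 0.8071.
R2 = R1 · 0.8071/(1 − 0.8071) = 47.70 Ω.

R2 ≈ 47.7 Ω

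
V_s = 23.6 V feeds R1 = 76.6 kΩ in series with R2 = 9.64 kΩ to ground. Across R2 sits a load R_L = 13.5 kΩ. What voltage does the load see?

R2 ‖ R_L = (9.64 × 13.5)/(9.64 + 13.5) = 5.624 kΩ.
Now apply the divider: V_out = 23.6 × 0.06840 = 1.614 V.

V_out ≈ 1.61 V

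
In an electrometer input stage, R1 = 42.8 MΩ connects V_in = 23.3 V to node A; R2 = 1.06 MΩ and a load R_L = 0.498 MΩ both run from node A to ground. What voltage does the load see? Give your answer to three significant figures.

V_out ≈ 0.183 V

The load sits in parallel with R2, giving an effective lower resistance R2' = R2·R_L/(R2+R_L) = 0.3388 MΩ.
Then V_out = V_in · R2'/(R1 + R2') = 23.3 × 0.3388/43.14 = 0.1830 V.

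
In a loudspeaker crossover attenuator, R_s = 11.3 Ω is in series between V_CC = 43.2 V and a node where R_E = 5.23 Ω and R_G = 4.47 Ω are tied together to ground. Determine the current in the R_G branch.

Parallel bank: R_p = 1/(1/5.23 + 1/4.47) = 2.410 Ω.
V_A = 43.2 × 2.410/13.71 = 7.594 V.
Branch current I = V_A/R_G = 7.594/4.47 = 1.699 A.
(Equivalently: I_total = 3.151 A, then current-divider fraction G_k/ΣG = 0.5392.)

I ≈ 1.70 A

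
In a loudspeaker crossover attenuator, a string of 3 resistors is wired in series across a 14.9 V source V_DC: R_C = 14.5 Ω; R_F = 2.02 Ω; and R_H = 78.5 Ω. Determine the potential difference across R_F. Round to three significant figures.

Series total: ΣR = 14.5 + 2.02 + 78.5 = 95.02 Ω.
V = V_DC · R/ΣR = 14.9 × 0.02126 = 0.3168 V.

V ≈ 0.317 V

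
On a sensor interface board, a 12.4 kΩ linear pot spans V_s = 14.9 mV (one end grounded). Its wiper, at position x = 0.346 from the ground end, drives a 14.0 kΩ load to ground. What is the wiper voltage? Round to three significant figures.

V_out ≈ 4.29 mV

Lower segment x·R_p = 4.290 kΩ; upper segment (1−x)·R_p = 8.110 kΩ.
Lower segment in parallel with the load: 4.290 ‖ 14.0 = 3.284 kΩ.
Loaded-divider output: V_out = 14.9 × 0.2882 = 4.295 mV.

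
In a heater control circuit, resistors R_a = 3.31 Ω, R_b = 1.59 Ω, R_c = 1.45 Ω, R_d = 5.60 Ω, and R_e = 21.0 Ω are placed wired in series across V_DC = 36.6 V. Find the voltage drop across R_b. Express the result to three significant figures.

ΣR = 3.31 + 1.59 + 1.45 + 5.60 + 21.0 = 32.95 Ω.
Voltage divider: V = V_DC · (1.590 / 32.95) = 36.6 × 0.04825 = 1.766 V.

V ≈ 1.77 V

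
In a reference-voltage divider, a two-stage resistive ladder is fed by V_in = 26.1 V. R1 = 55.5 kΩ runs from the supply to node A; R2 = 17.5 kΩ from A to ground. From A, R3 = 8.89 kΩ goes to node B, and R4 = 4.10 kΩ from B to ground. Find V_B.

V_B ≈ 0.976 V

The second stage (R3 + R4 = 12.99 kΩ) loads node A in parallel with R2.
Effective lower resistance at A: R2 ‖ 12.99 = 7.456 kΩ.
V_A = 26.1 × 7.456/(55.5 + 7.456) = 3.091 V.
Stage 2 is unloaded, so V_B = V_A · R4/(R3+R4) = 3.091 × 4.10/12.99 = 0.9756 V.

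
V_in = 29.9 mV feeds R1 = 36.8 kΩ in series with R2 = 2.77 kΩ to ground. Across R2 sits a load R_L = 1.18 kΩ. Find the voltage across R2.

V_out ≈ 0.658 mV

First combine the lower leg with the load: R2 ‖ R_L = 0.8275 kΩ.
Now apply the divider: V_out = 29.9 × 0.02199 = 0.6576 mV.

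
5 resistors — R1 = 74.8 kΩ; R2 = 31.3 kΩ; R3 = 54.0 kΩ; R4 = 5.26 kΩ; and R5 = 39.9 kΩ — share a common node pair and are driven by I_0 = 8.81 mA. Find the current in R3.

I ≈ 0.585 mA

ΣG = 1/74.8 + 1/31.3 + 1/54.0 + 1/5.26 + 1/39.9 = 0.2790.
By the current-divider rule, I = I_0 · G_k/ΣG = 8.81 × 0.06637 = 0.5847 mA.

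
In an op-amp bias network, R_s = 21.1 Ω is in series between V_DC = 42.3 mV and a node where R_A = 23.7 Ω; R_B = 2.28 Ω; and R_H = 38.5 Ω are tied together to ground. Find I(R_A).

Equivalent of the parallel group: R_p = 1.973 Ω.
V_A = 42.3 × 1.973/23.07 = 3.618 mV.
I(R_A) = V_A / R_A = 3.618/23.7 = 0.1526 mA.

I ≈ 0.153 mA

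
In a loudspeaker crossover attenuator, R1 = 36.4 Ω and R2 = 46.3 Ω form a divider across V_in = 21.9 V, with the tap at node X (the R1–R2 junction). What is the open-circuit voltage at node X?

V_th ≈ 12.3 V

V_th is the unloaded tap voltage: V_in · R2/(R1+R2) = 21.9 × 0.5599 = 12.26 V.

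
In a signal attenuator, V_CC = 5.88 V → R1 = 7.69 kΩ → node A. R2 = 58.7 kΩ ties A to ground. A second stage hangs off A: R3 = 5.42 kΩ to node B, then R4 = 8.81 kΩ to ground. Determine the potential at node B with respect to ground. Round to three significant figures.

V_B ≈ 2.18 V

Looking into the second stage from A: R3 + R4 = 14.23 kΩ appears in parallel with R2.
Effective lower resistance at A: R2 ‖ 14.23 = 11.45 kΩ.
V_A = 5.88 × 11.45/(7.69 + 11.45) = 3.518 V.
Stage 2 is unloaded, so V_B = V_A · R4/(R3+R4) = 3.518 × 8.81/14.23 = 2.178 V.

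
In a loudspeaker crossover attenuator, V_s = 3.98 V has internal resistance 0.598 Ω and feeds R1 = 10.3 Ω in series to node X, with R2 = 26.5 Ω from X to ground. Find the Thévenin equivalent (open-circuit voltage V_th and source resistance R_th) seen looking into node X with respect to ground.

V_th ≈ 2.82 V, R_th ≈ 7.72 Ω

R1' = 0.598 + 10.3 = 10.90 Ω (source resistance + R1).
V_th is the unloaded tap voltage: V_s · R2/(R1'+R2) = 3.98 × 0.7086 = 2.820 V.
Zeroing V_s shorts the top of R1' to ground, so R_th = R1' ‖ R2 = 7.722 Ω.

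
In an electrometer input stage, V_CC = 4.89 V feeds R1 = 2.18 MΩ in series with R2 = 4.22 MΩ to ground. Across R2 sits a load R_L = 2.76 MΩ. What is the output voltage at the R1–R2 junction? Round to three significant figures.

V_out ≈ 2.12 V

First combine the lower leg with the load: R2 ‖ R_L = 1.669 MΩ.
Now apply the divider: V_out = 4.89 × 0.4336 = 2.120 V.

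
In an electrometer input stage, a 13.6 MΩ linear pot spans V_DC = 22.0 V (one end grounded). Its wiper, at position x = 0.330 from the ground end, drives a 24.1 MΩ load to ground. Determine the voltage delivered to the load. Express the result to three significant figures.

V_out ≈ 6.45 V

The pot divides into 9.112 MΩ above the wiper and 4.488 MΩ below.
(x·R_p) ‖ R_L = 3.783 MΩ.
Loaded-divider output: V_out = 22.0 × 0.2934 = 6.455 V.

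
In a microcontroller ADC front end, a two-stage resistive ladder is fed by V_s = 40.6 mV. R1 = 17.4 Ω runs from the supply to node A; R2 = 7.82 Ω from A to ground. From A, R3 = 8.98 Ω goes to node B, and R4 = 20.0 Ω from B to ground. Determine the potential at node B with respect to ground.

V_B ≈ 7.32 mV

Node A sees R2 in parallel with the series input of stage 2, R3 + R4 = 28.98 Ω.
R2 ‖ (R3+R4) = 6.158 Ω.
First divider: V_A = V_s · 6.158/(17.4 + 6.158) = 10.61 mV.
Then the unloaded second divider: V_B = V_A × R4/(R3+R4) = 10.61 × 0.6901 = 7.324 mV.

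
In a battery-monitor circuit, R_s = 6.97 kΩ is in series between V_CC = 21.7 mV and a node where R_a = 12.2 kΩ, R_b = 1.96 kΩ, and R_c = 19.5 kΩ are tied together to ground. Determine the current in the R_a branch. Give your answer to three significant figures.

I ≈ 0.324 µA

Combine the parallel branches: R_p = (1/12.2 + 1/1.96 + 1/19.5)⁻¹ = 1.554 kΩ.
Node voltage V_A = V_CC · R_p/(R_s + R_p) = 21.7 × 0.1823 = 3.956 mV.
I(R_a) = V_A / R_a = 3.956/12.2 = 0.3243 µA.
(Equivalently: I_total = 2.546 µA, then current-divider fraction G_k/ΣG = 0.1274.)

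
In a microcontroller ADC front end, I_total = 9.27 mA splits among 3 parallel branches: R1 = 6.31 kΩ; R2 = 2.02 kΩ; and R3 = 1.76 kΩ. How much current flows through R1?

Total conductance ΣG = 1/6.31 + 1/2.02 + 1/1.76 = 1.222 (units of 1/kΩ).
Current divider: I(R1) = I_total · G_k/ΣG = 9.27 × (0.1585/1.222) = 9.27 × 0.1297 = 1.202 mA.

I ≈ 1.20 mA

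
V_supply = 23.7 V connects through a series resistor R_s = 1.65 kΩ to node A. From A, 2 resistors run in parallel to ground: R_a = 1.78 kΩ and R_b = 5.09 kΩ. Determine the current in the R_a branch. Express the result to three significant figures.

Parallel bank: R_p = 1/(1/1.78 + 1/5.09) = 1.319 kΩ.
Node voltage V_A = V_supply · R_p/(R_s + R_p) = 23.7 × 0.4442 = 10.53 V.
Branch current I = V_A/R_a = 10.53/1.78 = 5.915 mA.
(Check via current divider: I_total = 7.983 mA; share G_k/ΣG = 0.7409 → same result.)

I ≈ 5.91 mA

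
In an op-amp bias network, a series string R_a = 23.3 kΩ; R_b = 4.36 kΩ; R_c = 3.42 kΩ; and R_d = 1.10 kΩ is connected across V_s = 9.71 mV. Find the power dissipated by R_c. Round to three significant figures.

P ≈ 0.311 nW

The common current is I = 9.71/32.18 = 0.3017 µA.
P = I²R = 0.09105 × 3.42 = 0.3114 nW.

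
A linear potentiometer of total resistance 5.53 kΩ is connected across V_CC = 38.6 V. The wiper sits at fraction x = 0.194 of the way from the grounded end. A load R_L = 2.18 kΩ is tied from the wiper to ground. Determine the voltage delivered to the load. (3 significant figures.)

V_out ≈ 5.36 V

Split the track: R_lower = x·R_p = 1.073 kΩ, R_upper = (1−x)·R_p = 4.457 kΩ.
R_L loads the lower segment: effective lower R = 0.7190 kΩ.
Then V_out = V_CC · 0.7190/(4.457 + 0.7190) = 5.362 V.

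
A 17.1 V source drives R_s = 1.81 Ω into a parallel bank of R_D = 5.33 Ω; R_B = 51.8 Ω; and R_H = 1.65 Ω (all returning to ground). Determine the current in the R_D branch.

Combine the parallel branches: R_p = (1/5.33 + 1/51.8 + 1/1.65)⁻¹ = 1.230 Ω.
V_A = 17.1 × 1.230/3.040 = 6.919 V.
Branch current I = V_A/R_D = 6.919/5.33 = 1.298 A.
(Equivalently: I_total = 5.625 A, then current-divider fraction G_k/ΣG = 0.2308.)

I ≈ 1.30 A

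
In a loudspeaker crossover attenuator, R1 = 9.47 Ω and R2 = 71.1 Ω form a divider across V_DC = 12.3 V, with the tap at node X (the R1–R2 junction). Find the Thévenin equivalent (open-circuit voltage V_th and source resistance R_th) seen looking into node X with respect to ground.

V_th ≈ 10.9 V, R_th ≈ 8.36 Ω

With X open, the divider is unloaded: V_th = 12.3 × 71.1/80.57 = 10.85 V.
With V_DC suppressed (replaced by a short), R_th = R1 ‖ R2 = (9.470 × 71.1)/(9.470 + 71.1) = 8.357 Ω.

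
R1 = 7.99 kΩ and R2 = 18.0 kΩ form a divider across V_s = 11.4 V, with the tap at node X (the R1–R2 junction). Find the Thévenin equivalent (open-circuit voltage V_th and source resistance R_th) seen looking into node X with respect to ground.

With X open, the divider is unloaded: V_th = 11.4 × 18.0/25.99 = 7.895 V.
With V_s suppressed (replaced by a short), R_th = R1 ‖ R2 = (7.990 × 18.0)/(7.990 + 18.0) = 5.534 kΩ.

V_th ≈ 7.90 V, R_th ≈ 5.53 kΩ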